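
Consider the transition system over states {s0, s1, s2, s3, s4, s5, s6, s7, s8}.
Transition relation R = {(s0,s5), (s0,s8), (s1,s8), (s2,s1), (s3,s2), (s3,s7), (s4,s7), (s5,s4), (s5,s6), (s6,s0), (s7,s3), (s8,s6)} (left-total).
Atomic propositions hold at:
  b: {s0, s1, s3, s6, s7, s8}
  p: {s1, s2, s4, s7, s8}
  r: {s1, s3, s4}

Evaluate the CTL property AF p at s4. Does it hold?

Yes

AF p: least fixpoint, start Z0 = {s1, s2, s4, s7, s8}, add states with every successor in Z. Z1 = {s1, s2, s3, s4, s7, s8}; fixed.
Sat(AF p) = {s1, s2, s3, s4, s7, s8}
s4 ∈ Sat(AF p) = {s1, s2, s3, s4, s7, s8}, so the formula holds at s4.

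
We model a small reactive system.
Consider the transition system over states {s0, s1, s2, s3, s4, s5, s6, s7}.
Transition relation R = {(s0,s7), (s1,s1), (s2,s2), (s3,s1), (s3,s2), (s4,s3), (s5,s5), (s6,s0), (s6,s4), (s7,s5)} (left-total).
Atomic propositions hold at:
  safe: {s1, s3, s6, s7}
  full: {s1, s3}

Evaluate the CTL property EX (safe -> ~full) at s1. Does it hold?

Sat(~full) = {s0, s2, s4, s5, s6, s7}
Sat(safe -> ~full) = {s0, s2, s4, s5, s6, s7}
Sat(EX (safe -> ~full)) = {s : some successor in {s0, s2, s4, s5, s6, s7}} = {s0, s2, s3, s5, s6, s7}
s1 ∉ Sat(EX (safe -> ~full)) = {s0, s2, s3, s5, s6, s7}, so the formula does not hold at s1.

No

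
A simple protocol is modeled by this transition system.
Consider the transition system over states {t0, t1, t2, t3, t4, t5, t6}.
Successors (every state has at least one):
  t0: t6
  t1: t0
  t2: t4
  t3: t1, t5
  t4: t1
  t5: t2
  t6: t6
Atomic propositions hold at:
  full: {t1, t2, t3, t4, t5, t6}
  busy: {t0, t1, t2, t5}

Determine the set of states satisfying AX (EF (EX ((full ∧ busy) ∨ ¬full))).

{t2, t3, t4, t5}

Sat(full ∧ busy) = {t1, t2, t5}
Sat(¬full) = {t0}
Sat((full ∧ busy) ∨ ¬full) = {t0, t1, t2, t5}
Sat(EX ((full ∧ busy) ∨ ¬full)) = {s : some successor in {t0, t1, t2, t5}} = {t1, t3, t4, t5}
EF (EX ((full ∧ busy) ∨ ¬full)): least fixpoint, start Z0 = {t1, t3, t4, t5}, add states with some successor in Z. Z1 = {t1, t2, t3, t4, t5}; fixed.
Sat(EF (EX ((full ∧ busy) ∨ ¬full))) = {t1, t2, t3, t4, t5}
Sat(AX (EF (EX ((full ∧ busy) ∨ ¬full)))) = {s : every successor in {t1, t2, t3, t4, t5}} = {t2, t3, t4, t5}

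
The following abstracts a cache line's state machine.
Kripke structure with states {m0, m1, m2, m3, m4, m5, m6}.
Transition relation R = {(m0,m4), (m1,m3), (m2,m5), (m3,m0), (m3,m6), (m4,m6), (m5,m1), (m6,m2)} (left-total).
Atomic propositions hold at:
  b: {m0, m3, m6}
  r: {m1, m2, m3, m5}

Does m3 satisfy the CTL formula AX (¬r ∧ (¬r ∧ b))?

Yes

Sat(¬r) = {m0, m4, m6}
Sat(¬r ∧ b) = {m0, m6}
Sat(¬r ∧ (¬r ∧ b)) = {m0, m6}
Sat(AX (¬r ∧ (¬r ∧ b))) = {s : every successor in {m0, m6}} = {m3, m4}
m3 ∈ Sat(AX (¬r ∧ (¬r ∧ b))) = {m3, m4}, so the formula holds at m3.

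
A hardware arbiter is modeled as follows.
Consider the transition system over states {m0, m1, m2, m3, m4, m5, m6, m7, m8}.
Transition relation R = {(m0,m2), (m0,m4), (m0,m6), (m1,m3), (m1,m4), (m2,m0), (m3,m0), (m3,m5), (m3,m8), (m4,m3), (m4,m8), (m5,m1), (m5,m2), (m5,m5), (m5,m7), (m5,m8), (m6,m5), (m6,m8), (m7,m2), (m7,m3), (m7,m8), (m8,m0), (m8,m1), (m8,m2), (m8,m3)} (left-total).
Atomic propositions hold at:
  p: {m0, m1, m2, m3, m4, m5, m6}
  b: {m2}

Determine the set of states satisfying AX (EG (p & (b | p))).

Sat(b | p) = {m0, m1, m2, m3, m4, m5, m6}
Sat(p & (b | p)) = {m0, m1, m2, m3, m4, m5, m6}
EG (p & (b | p)): greatest fixpoint, start Z0 = {m0, m1, m2, m3, m4, m5, m6}, keep only states in Sat with some successor in Z. Already a fixed point.
Sat(EG (p & (b | p))) = {m0, m1, m2, m3, m4, m5, m6}
Sat(AX (EG (p & (b | p)))) = {s : every successor in {m0, m1, m2, m3, m4, m5, m6}} = {m0, m1, m2, m8}

{m0, m1, m2, m8}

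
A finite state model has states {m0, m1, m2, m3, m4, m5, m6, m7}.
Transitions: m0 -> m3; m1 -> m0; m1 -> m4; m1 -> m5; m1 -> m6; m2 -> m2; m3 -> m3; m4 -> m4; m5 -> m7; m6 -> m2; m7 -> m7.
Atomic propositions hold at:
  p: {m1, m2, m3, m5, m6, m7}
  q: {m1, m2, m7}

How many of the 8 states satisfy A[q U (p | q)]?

6

Sat(p | q) = {m1, m2, m3, m5, m6, m7}
A[q U (p | q)]: least fixpoint, start Z0 = Sat((p | q)) = {m1, m2, m3, m5, m6, m7}, add states in Sat(q) with every successor in Z. Already a fixed point.
Sat(A[q U (p | q)]) = {m1, m2, m3, m5, m6, m7}
|Sat(A[q U (p | q)])| = |{m1, m2, m3, m5, m6, m7}| = 6.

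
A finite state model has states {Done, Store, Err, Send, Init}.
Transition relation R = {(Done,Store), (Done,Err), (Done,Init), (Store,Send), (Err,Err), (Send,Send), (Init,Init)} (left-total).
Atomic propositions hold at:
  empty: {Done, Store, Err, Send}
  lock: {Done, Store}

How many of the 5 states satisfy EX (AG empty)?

AG empty: greatest fixpoint, start Z0 = {Done, Store, Err, Send}, keep only states in Sat with every successor in Z. Z1 = {Store, Err, Send}; fixed.
Sat(AG empty) = {Store, Err, Send}
Sat(EX (AG empty)) = {s : some successor in {Store, Err, Send}} = {Done, Store, Err, Send}
|Sat(EX (AG empty))| = |{Done, Store, Err, Send}| = 4.

4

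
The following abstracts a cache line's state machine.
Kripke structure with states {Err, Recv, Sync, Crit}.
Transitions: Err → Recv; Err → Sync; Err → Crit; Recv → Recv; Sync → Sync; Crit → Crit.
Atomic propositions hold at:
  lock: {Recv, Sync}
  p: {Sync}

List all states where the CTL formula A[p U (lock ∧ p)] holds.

{Sync}

Sat(lock ∧ p) = {Sync}
A[p U (lock ∧ p)]: least fixpoint, start Z0 = Sat((lock ∧ p)) = {Sync}, add states in Sat(p) with every successor in Z. Already a fixed point.
Sat(A[p U (lock ∧ p)]) = {Sync}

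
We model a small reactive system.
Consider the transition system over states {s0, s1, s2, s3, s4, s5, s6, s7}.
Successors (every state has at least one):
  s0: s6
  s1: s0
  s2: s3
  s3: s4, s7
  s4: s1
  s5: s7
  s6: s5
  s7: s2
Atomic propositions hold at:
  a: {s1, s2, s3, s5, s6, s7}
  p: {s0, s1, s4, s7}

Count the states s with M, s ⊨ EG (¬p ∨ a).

Sat(¬p) = {s2, s3, s5, s6}
Sat(¬p ∨ a) = {s1, s2, s3, s5, s6, s7}
EG (¬p ∨ a): greatest fixpoint, start Z0 = {s1, s2, s3, s5, s6, s7}, keep only states in Sat with some successor in Z. Z1 = {s2, s3, s5, s6, s7}; fixed.
Sat(EG (¬p ∨ a)) = {s2, s3, s5, s6, s7}
|Sat(EG (¬p ∨ a))| = |{s2, s3, s5, s6, s7}| = 5.

5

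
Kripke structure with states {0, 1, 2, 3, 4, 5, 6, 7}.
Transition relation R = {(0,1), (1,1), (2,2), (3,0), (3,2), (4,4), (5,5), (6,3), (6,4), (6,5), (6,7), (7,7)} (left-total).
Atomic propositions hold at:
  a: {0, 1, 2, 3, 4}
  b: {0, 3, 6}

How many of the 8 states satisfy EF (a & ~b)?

6

Sat(~b) = {1, 2, 4, 5, 7}
Sat(a & ~b) = {1, 2, 4}
EF (a & ~b): least fixpoint, start Z0 = {1, 2, 4}, add states with some successor in Z. Z1 = {0, 1, 2, 3, 4, 6}; fixed.
Sat(EF (a & ~b)) = {0, 1, 2, 3, 4, 6}
|Sat(EF (a & ~b))| = |{0, 1, 2, 3, 4, 6}| = 6.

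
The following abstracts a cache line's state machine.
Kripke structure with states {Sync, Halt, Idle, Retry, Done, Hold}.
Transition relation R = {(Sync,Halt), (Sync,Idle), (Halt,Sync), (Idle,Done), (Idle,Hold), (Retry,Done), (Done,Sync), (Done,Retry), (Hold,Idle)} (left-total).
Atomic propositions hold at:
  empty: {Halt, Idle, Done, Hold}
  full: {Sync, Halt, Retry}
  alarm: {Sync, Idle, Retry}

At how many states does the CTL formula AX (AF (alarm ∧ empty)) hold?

Sat(alarm ∧ empty) = {Idle}
AF (alarm ∧ empty): least fixpoint, start Z0 = {Idle}, add states with every successor in Z. Z1 = {Idle, Hold}; fixed.
Sat(AF (alarm ∧ empty)) = {Idle, Hold}
Sat(AX (AF (alarm ∧ empty))) = {s : every successor in {Idle, Hold}} = {Hold}
|Sat(AX (AF (alarm ∧ empty)))| = |{Hold}| = 1.

1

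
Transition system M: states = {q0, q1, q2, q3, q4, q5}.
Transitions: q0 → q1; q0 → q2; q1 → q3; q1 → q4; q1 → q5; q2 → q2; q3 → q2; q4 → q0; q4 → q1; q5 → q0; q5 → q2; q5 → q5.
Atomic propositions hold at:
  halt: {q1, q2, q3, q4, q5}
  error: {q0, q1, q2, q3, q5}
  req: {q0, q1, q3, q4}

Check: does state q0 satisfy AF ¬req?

Sat(¬req) = {q2, q5}
AF ¬req: least fixpoint, start Z0 = {q2, q5}, add states with every successor in Z. Z1 = {q2, q3, q5}; fixed.
Sat(AF ¬req) = {q2, q3, q5}
q0 ∉ Sat(AF ¬req) = {q2, q3, q5}, so the formula does not hold at q0.

No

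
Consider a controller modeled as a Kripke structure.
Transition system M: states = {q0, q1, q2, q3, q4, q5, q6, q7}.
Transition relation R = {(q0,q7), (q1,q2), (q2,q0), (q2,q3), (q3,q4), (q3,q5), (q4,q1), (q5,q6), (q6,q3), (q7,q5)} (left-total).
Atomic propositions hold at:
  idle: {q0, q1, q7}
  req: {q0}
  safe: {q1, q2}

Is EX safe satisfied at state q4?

Yes

Sat(EX safe) = {s : some successor in {q1, q2}} = {q1, q4}
q4 ∈ Sat(EX safe) = {q1, q4}, so the formula holds at q4.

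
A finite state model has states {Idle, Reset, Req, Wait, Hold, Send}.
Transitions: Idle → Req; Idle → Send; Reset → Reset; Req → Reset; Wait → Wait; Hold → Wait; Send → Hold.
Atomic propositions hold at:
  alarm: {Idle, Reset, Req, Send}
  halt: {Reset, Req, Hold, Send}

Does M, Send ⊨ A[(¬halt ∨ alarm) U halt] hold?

Sat(¬halt) = {Idle, Wait}
Sat(¬halt ∨ alarm) = {Idle, Reset, Req, Wait, Send}
A[(¬halt ∨ alarm) U halt]: least fixpoint, start Z0 = Sat(halt) = {Reset, Req, Hold, Send}, add states in Sat(¬halt ∨ alarm) with every successor in Z. Z1 = {Idle, Reset, Req, Hold, Send}; fixed.
Sat(A[(¬halt ∨ alarm) U halt]) = {Idle, Reset, Req, Hold, Send}
Send ∈ Sat(A[(¬halt ∨ alarm) U halt]) = {Idle, Reset, Req, Hold, Send}, so the formula holds at Send.

Yes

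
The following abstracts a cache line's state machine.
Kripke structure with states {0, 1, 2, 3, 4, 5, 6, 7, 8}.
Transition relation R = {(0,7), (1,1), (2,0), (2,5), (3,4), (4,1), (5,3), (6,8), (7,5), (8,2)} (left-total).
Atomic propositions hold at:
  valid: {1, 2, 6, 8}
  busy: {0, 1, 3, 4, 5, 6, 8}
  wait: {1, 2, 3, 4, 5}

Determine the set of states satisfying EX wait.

{1, 2, 3, 4, 5, 7, 8}

Sat(EX wait) = {s : some successor in {1, 2, 3, 4, 5}} = {1, 2, 3, 4, 5, 7, 8}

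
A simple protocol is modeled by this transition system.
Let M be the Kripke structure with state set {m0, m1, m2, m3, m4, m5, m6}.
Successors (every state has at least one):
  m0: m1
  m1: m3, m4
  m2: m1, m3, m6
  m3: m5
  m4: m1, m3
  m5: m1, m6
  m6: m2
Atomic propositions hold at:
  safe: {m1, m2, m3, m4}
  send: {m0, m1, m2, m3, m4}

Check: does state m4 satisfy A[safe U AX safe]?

Yes

Sat(AX safe) = {s : every successor in {m1, m2, m3, m4}} = {m0, m1, m4, m6}
A[safe U AX safe]: least fixpoint, start Z0 = Sat(AX safe) = {m0, m1, m4, m6}, add states in Sat(safe) with every successor in Z. Already a fixed point.
Sat(A[safe U AX safe]) = {m0, m1, m4, m6}
m4 ∈ Sat(A[safe U AX safe]) = {m0, m1, m4, m6}, so the formula holds at m4.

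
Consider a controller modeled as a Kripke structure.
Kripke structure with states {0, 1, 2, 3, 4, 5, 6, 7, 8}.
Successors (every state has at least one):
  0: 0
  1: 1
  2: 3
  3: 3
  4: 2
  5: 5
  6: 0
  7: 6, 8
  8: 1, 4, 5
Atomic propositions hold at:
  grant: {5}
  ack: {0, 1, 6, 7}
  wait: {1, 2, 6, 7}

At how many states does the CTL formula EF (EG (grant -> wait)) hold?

Sat(grant -> wait) = {0, 1, 2, 3, 4, 6, 7, 8}
EG (grant -> wait): greatest fixpoint, start Z0 = {0, 1, 2, 3, 4, 6, 7, 8}, keep only states in Sat with some successor in Z. Already a fixed point.
Sat(EG (grant -> wait)) = {0, 1, 2, 3, 4, 6, 7, 8}
EF (EG (grant -> wait)): least fixpoint, start Z0 = {0, 1, 2, 3, 4, 6, 7, 8}, add states with some successor in Z. Already a fixed point.
Sat(EF (EG (grant -> wait))) = {0, 1, 2, 3, 4, 6, 7, 8}
|Sat(EF (EG (grant -> wait)))| = |{0, 1, 2, 3, 4, 6, 7, 8}| = 8.

8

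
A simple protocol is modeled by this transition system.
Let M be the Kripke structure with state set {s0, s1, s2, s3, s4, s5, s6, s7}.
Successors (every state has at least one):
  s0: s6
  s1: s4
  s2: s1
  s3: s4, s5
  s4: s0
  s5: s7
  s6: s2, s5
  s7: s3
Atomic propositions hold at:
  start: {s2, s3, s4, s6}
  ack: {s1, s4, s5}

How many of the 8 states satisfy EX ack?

Sat(EX ack) = {s : some successor in {s1, s4, s5}} = {s1, s2, s3, s6}
|Sat(EX ack)| = |{s1, s2, s3, s6}| = 4.

4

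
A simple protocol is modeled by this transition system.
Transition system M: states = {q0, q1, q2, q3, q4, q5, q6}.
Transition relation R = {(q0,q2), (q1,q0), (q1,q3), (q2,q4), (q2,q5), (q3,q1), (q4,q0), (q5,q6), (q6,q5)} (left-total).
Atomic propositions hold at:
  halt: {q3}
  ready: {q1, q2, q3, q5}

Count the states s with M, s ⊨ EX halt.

1

Sat(EX halt) = {s : some successor in {q3}} = {q1}
|Sat(EX halt)| = |{q1}| = 1.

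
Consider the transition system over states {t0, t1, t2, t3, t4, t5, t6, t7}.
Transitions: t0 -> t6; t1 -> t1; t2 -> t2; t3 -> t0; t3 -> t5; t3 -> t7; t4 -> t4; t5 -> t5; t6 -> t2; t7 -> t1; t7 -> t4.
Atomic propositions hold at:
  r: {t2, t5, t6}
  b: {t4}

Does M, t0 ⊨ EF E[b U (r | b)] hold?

Sat(r | b) = {t2, t4, t5, t6}
E[b U (r | b)]: least fixpoint, start Z0 = Sat((r | b)) = {t2, t4, t5, t6}, add states in Sat(b) with some successor in Z. Already a fixed point.
Sat(E[b U (r | b)]) = {t2, t4, t5, t6}
EF E[b U (r | b)]: least fixpoint, start Z0 = {t2, t4, t5, t6}, add states with some successor in Z. Z1 = {t0, t2, t3, t4, t5, t6, t7}; fixed.
Sat(EF E[b U (r | b)]) = {t0, t2, t3, t4, t5, t6, t7}
t0 ∈ Sat(EF E[b U (r | b)]) = {t0, t2, t3, t4, t5, t6, t7}, so the formula holds at t0.

Yes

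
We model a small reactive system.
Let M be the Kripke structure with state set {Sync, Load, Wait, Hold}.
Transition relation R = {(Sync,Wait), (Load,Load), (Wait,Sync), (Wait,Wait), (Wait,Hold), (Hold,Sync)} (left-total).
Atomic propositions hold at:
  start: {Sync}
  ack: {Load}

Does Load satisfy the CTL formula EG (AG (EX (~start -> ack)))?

Yes

Sat(~start) = {Load, Wait, Hold}
Sat(~start -> ack) = {Sync, Load}
Sat(EX (~start -> ack)) = {s : some successor in {Sync, Load}} = {Load, Wait, Hold}
AG (EX (~start -> ack)): greatest fixpoint, start Z0 = {Load, Wait, Hold}, keep only states in Sat with every successor in Z. Z1 = {Load}; fixed.
Sat(AG (EX (~start -> ack))) = {Load}
EG (AG (EX (~start -> ack))): greatest fixpoint, start Z0 = {Load}, keep only states in Sat with some successor in Z. Already a fixed point.
Sat(EG (AG (EX (~start -> ack)))) = {Load}
Load ∈ Sat(EG (AG (EX (~start -> ack)))) = {Load}, so the formula holds at Load.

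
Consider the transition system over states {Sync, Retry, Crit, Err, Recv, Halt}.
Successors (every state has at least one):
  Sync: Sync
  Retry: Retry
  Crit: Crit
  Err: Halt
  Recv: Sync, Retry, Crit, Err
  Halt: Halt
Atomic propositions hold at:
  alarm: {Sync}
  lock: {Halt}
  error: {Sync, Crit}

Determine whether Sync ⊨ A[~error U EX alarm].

Sat(~error) = {Retry, Err, Recv, Halt}
Sat(EX alarm) = {s : some successor in {Sync}} = {Sync, Recv}
A[~error U EX alarm]: least fixpoint, start Z0 = Sat(EX alarm) = {Sync, Recv}, add states in Sat(~error) with every successor in Z. Already a fixed point.
Sat(A[~error U EX alarm]) = {Sync, Recv}
Sync ∈ Sat(A[~error U EX alarm]) = {Sync, Recv}, so the formula holds at Sync.

Yes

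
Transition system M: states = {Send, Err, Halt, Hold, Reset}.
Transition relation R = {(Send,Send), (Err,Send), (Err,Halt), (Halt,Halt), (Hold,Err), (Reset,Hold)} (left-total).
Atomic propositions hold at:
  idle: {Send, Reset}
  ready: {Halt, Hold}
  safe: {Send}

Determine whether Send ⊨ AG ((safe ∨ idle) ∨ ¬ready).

Sat(safe ∨ idle) = {Send, Reset}
Sat(¬ready) = {Send, Err, Reset}
Sat((safe ∨ idle) ∨ ¬ready) = {Send, Err, Reset}
AG ((safe ∨ idle) ∨ ¬ready): greatest fixpoint, start Z0 = {Send, Err, Reset}, keep only states in Sat with every successor in Z. Z1 = {Send}; fixed.
Sat(AG ((safe ∨ idle) ∨ ¬ready)) = {Send}
Send ∈ Sat(AG ((safe ∨ idle) ∨ ¬ready)) = {Send}, so the formula holds at Send.

Yes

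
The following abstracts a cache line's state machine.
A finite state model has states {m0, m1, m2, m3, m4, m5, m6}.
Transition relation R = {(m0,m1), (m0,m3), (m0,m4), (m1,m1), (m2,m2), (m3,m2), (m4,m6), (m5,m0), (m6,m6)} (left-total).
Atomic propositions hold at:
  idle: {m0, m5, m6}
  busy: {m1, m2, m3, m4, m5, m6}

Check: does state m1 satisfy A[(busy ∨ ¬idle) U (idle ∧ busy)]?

Sat(¬idle) = {m1, m2, m3, m4}
Sat(busy ∨ ¬idle) = {m1, m2, m3, m4, m5, m6}
Sat(idle ∧ busy) = {m5, m6}
A[(busy ∨ ¬idle) U (idle ∧ busy)]: least fixpoint, start Z0 = Sat((idle ∧ busy)) = {m5, m6}, add states in Sat(busy ∨ ¬idle) with every successor in Z. Z1 = {m4, m5, m6}; fixed.
Sat(A[(busy ∨ ¬idle) U (idle ∧ busy)]) = {m4, m5, m6}
m1 ∉ Sat(A[(busy ∨ ¬idle) U (idle ∧ busy)]) = {m4, m5, m6}, so the formula does not hold at m1.

No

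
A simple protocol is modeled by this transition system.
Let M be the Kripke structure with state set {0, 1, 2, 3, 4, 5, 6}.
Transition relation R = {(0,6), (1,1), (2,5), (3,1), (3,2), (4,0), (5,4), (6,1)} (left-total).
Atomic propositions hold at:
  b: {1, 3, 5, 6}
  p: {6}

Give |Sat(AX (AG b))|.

3

AG b: greatest fixpoint, start Z0 = {1, 3, 5, 6}, keep only states in Sat with every successor in Z. Z1 = {1, 6}; fixed.
Sat(AG b) = {1, 6}
Sat(AX (AG b)) = {s : every successor in {1, 6}} = {0, 1, 6}
|Sat(AX (AG b))| = |{0, 1, 6}| = 3.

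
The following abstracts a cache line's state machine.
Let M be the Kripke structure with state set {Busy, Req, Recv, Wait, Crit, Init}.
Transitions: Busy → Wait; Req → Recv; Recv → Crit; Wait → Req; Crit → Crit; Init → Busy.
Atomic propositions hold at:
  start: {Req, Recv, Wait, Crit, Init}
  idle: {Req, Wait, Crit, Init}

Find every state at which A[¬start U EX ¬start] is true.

{Init}

Sat(¬start) = {Busy}
Sat(EX ¬start) = {s : some successor in {Busy}} = {Init}
A[¬start U EX ¬start]: least fixpoint, start Z0 = Sat(EX ¬start) = {Init}, add states in Sat(¬start) with every successor in Z. Already a fixed point.
Sat(A[¬start U EX ¬start]) = {Init}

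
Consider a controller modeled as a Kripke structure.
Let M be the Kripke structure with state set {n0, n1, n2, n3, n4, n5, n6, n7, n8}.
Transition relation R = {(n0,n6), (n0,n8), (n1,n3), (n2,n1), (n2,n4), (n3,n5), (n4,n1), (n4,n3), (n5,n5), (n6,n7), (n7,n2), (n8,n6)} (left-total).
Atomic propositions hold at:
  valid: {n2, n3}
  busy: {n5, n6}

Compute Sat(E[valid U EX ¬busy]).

Sat(¬busy) = {n0, n1, n2, n3, n4, n7, n8}
Sat(EX ¬busy) = {s : some successor in {n0, n1, n2, n3, n4, n7, n8}} = {n0, n1, n2, n4, n6, n7}
E[valid U EX ¬busy]: least fixpoint, start Z0 = Sat(EX ¬busy) = {n0, n1, n2, n4, n6, n7}, add states in Sat(valid) with some successor in Z. Already a fixed point.
Sat(E[valid U EX ¬busy]) = {n0, n1, n2, n4, n6, n7}

{n0, n1, n2, n4, n6, n7}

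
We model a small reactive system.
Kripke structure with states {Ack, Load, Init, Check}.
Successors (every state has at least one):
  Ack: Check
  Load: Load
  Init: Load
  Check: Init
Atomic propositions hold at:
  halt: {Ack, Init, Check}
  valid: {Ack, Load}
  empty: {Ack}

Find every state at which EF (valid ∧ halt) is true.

{Ack}

Sat(valid ∧ halt) = {Ack}
EF (valid ∧ halt): least fixpoint, start Z0 = {Ack}, add states with some successor in Z. Already a fixed point.
Sat(EF (valid ∧ halt)) = {Ack}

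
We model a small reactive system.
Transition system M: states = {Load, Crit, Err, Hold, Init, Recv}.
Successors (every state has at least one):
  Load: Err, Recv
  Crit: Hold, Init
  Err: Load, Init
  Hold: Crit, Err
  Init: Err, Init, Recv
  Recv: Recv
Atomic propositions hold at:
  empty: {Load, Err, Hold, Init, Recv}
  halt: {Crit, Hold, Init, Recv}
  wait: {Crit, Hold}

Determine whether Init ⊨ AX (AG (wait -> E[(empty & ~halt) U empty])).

Yes

Sat(~halt) = {Load, Err}
Sat(empty & ~halt) = {Load, Err}
E[(empty & ~halt) U empty]: least fixpoint, start Z0 = Sat(empty) = {Load, Err, Hold, Init, Recv}, add states in Sat(empty & ~halt) with some successor in Z. Already a fixed point.
Sat(E[(empty & ~halt) U empty]) = {Load, Err, Hold, Init, Recv}
Sat(wait -> E[(empty & ~halt) U empty]) = {Load, Err, Hold, Init, Recv}
AG (wait -> E[(empty & ~halt) U empty]): greatest fixpoint, start Z0 = {Load, Err, Hold, Init, Recv}, keep only states in Sat with every successor in Z. Z1 = {Load, Err, Init, Recv}; fixed.
Sat(AG (wait -> E[(empty & ~halt) U empty])) = {Load, Err, Init, Recv}
Sat(AX (AG (wait -> E[(empty & ~halt) U empty]))) = {s : every successor in {Load, Err, Init, Recv}} = {Load, Err, Init, Recv}
Init ∈ Sat(AX (AG (wait -> E[(empty & ~halt) U empty]))) = {Load, Err, Init, Recv}, so the formula holds at Init.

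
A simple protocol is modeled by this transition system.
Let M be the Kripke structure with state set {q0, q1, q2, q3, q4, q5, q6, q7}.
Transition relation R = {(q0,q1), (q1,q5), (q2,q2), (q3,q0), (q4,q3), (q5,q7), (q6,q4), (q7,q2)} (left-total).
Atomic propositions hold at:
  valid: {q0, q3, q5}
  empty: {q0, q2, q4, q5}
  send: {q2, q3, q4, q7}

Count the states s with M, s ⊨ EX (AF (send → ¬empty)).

Sat(¬empty) = {q1, q3, q6, q7}
Sat(send → ¬empty) = {q0, q1, q3, q5, q6, q7}
AF (send → ¬empty): least fixpoint, start Z0 = {q0, q1, q3, q5, q6, q7}, add states with every successor in Z. Z1 = {q0, q1, q3, q4, q5, q6, q7}; fixed.
Sat(AF (send → ¬empty)) = {q0, q1, q3, q4, q5, q6, q7}
Sat(EX (AF (send → ¬empty))) = {s : some successor in {q0, q1, q3, q4, q5, q6, q7}} = {q0, q1, q3, q4, q5, q6}
|Sat(EX (AF (send → ¬empty)))| = |{q0, q1, q3, q4, q5, q6}| = 6.

6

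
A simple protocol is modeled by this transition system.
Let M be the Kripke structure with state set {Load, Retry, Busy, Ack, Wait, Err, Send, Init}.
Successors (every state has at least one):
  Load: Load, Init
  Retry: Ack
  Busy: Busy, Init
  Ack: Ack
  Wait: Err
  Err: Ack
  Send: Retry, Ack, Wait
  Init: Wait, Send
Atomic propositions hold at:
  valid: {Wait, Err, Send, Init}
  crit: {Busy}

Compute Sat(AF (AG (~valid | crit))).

{Retry, Ack, Wait, Err, Send, Init}

Sat(~valid) = {Load, Retry, Busy, Ack}
Sat(~valid | crit) = {Load, Retry, Busy, Ack}
AG (~valid | crit): greatest fixpoint, start Z0 = {Load, Retry, Busy, Ack}, keep only states in Sat with every successor in Z. Z1 = {Retry, Ack}; fixed.
Sat(AG (~valid | crit)) = {Retry, Ack}
AF (AG (~valid | crit)): least fixpoint, start Z0 = {Retry, Ack}, add states with every successor in Z. Z1 = {Retry, Ack, Err}; Z2 = {Retry, Ack, Wait, Err}; Z3 = {Retry, Ack, Wait, Err, Send}; Z4 = {Retry, Ack, Wait, Err, Send, Init}; fixed.
Sat(AF (AG (~valid | crit))) = {Retry, Ack, Wait, Err, Send, Init}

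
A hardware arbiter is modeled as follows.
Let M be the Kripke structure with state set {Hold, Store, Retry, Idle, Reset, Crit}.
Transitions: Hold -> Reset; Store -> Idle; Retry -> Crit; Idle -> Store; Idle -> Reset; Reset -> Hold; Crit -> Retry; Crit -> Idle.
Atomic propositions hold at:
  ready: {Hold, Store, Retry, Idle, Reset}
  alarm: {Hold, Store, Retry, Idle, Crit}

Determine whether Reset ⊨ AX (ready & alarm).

Sat(ready & alarm) = {Hold, Store, Retry, Idle}
Sat(AX (ready & alarm)) = {s : every successor in {Hold, Store, Retry, Idle}} = {Store, Reset, Crit}
Reset ∈ Sat(AX (ready & alarm)) = {Store, Reset, Crit}, so the formula holds at Reset.

Yes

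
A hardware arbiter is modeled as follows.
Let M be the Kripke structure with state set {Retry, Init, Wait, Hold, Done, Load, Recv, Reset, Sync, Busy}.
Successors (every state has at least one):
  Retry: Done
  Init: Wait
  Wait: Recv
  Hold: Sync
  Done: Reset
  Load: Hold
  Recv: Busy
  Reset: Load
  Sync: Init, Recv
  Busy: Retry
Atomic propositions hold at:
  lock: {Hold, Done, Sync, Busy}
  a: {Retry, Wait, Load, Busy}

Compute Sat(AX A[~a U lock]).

Sat(~a) = {Init, Hold, Done, Recv, Reset, Sync}
A[~a U lock]: least fixpoint, start Z0 = Sat(lock) = {Hold, Done, Sync, Busy}, add states in Sat(~a) with every successor in Z. Z1 = {Hold, Done, Recv, Sync, Busy}; fixed.
Sat(A[~a U lock]) = {Hold, Done, Recv, Sync, Busy}
Sat(AX A[~a U lock]) = {s : every successor in {Hold, Done, Recv, Sync, Busy}} = {Retry, Wait, Hold, Load, Recv}

{Retry, Wait, Hold, Load, Recv}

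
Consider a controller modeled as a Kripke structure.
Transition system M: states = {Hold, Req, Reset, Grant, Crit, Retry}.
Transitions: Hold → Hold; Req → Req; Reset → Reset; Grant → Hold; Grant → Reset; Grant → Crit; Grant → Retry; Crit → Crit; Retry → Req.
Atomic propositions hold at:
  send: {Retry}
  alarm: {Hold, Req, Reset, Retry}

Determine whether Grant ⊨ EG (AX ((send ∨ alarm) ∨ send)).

Sat(send ∨ alarm) = {Hold, Req, Reset, Retry}
Sat((send ∨ alarm) ∨ send) = {Hold, Req, Reset, Retry}
Sat(AX ((send ∨ alarm) ∨ send)) = {s : every successor in {Hold, Req, Reset, Retry}} = {Hold, Req, Reset, Retry}
EG (AX ((send ∨ alarm) ∨ send)): greatest fixpoint, start Z0 = {Hold, Req, Reset, Retry}, keep only states in Sat with some successor in Z. Already a fixed point.
Sat(EG (AX ((send ∨ alarm) ∨ send))) = {Hold, Req, Reset, Retry}
Grant ∉ Sat(EG (AX ((send ∨ alarm) ∨ send))) = {Hold, Req, Reset, Retry}, so the formula does not hold at Grant.

No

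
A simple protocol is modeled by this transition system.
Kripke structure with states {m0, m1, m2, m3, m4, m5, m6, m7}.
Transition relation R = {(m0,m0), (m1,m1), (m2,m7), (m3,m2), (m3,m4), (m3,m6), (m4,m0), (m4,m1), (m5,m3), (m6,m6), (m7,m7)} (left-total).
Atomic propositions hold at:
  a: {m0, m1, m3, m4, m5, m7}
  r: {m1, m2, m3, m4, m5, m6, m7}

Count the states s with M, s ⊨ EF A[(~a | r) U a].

Sat(~a) = {m2, m6}
Sat(~a | r) = {m1, m2, m3, m4, m5, m6, m7}
A[(~a | r) U a]: least fixpoint, start Z0 = Sat(a) = {m0, m1, m3, m4, m5, m7}, add states in Sat(~a | r) with every successor in Z. Z1 = {m0, m1, m2, m3, m4, m5, m7}; fixed.
Sat(A[(~a | r) U a]) = {m0, m1, m2, m3, m4, m5, m7}
EF A[(~a | r) U a]: least fixpoint, start Z0 = {m0, m1, m2, m3, m4, m5, m7}, add states with some successor in Z. Already a fixed point.
Sat(EF A[(~a | r) U a]) = {m0, m1, m2, m3, m4, m5, m7}
|Sat(EF A[(~a | r) U a])| = |{m0, m1, m2, m3, m4, m5, m7}| = 7.

7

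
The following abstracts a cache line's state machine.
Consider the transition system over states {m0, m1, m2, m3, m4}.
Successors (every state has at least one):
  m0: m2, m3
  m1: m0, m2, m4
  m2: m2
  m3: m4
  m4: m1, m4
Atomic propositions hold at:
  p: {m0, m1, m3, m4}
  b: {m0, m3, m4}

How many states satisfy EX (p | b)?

Sat(p | b) = {m0, m1, m3, m4}
Sat(EX (p | b)) = {s : some successor in {m0, m1, m3, m4}} = {m0, m1, m3, m4}
|Sat(EX (p | b))| = |{m0, m1, m3, m4}| = 4.

4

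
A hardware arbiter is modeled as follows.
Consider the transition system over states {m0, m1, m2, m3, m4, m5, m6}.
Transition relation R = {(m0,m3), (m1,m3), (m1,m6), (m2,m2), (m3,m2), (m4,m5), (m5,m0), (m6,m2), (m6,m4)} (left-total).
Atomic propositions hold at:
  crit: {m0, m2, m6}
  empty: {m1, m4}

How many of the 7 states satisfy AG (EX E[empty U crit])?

E[empty U crit]: least fixpoint, start Z0 = Sat(crit) = {m0, m2, m6}, add states in Sat(empty) with some successor in Z. Z1 = {m0, m1, m2, m6}; fixed.
Sat(E[empty U crit]) = {m0, m1, m2, m6}
Sat(EX E[empty U crit]) = {s : some successor in {m0, m1, m2, m6}} = {m1, m2, m3, m5, m6}
AG (EX E[empty U crit]): greatest fixpoint, start Z0 = {m1, m2, m3, m5, m6}, keep only states in Sat with every successor in Z. Z1 = {m1, m2, m3}; Z2 = {m2, m3}; fixed.
Sat(AG (EX E[empty U crit])) = {m2, m3}
|Sat(AG (EX E[empty U crit]))| = |{m2, m3}| = 2.

2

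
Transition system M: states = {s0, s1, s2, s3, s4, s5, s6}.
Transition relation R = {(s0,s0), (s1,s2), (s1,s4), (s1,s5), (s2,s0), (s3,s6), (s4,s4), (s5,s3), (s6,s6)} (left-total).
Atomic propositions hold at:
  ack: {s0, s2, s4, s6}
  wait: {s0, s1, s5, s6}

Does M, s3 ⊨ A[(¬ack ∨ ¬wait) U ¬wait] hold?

Sat(¬ack) = {s1, s3, s5}
Sat(¬wait) = {s2, s3, s4}
Sat(¬ack ∨ ¬wait) = {s1, s2, s3, s4, s5}
A[(¬ack ∨ ¬wait) U ¬wait]: least fixpoint, start Z0 = Sat(¬wait) = {s2, s3, s4}, add states in Sat(¬ack ∨ ¬wait) with every successor in Z. Z1 = {s2, s3, s4, s5}; Z2 = {s1, s2, s3, s4, s5}; fixed.
Sat(A[(¬ack ∨ ¬wait) U ¬wait]) = {s1, s2, s3, s4, s5}
s3 ∈ Sat(A[(¬ack ∨ ¬wait) U ¬wait]) = {s1, s2, s3, s4, s5}, so the formula holds at s3.

Yes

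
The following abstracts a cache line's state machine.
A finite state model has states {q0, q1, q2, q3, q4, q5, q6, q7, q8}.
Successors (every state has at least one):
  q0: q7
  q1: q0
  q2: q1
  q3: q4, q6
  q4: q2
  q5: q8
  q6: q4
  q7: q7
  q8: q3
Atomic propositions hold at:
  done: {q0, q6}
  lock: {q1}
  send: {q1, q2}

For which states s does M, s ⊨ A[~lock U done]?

{q0, q6}

Sat(~lock) = {q0, q2, q3, q4, q5, q6, q7, q8}
A[~lock U done]: least fixpoint, start Z0 = Sat(done) = {q0, q6}, add states in Sat(~lock) with every successor in Z. Already a fixed point.
Sat(A[~lock U done]) = {q0, q6}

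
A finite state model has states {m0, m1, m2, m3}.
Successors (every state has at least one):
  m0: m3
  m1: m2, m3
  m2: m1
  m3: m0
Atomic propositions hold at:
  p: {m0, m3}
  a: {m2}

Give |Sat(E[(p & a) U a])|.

Sat(p & a) = ∅
E[(p & a) U a]: least fixpoint, start Z0 = Sat(a) = {m2}, add states in Sat(p & a) with some successor in Z. Already a fixed point.
Sat(E[(p & a) U a]) = {m2}
|Sat(E[(p & a) U a])| = |{m2}| = 1.

1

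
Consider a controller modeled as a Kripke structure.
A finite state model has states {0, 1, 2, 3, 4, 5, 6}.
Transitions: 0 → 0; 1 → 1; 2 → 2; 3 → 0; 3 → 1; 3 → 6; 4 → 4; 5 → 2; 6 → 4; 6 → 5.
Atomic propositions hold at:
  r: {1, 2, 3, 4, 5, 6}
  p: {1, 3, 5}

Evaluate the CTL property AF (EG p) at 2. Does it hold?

No

EG p: greatest fixpoint, start Z0 = {1, 3, 5}, keep only states in Sat with some successor in Z. Z1 = {1, 3}; fixed.
Sat(EG p) = {1, 3}
AF (EG p): least fixpoint, start Z0 = {1, 3}, add states with every successor in Z. Already a fixed point.
Sat(AF (EG p)) = {1, 3}
2 ∉ Sat(AF (EG p)) = {1, 3}, so the formula does not hold at 2.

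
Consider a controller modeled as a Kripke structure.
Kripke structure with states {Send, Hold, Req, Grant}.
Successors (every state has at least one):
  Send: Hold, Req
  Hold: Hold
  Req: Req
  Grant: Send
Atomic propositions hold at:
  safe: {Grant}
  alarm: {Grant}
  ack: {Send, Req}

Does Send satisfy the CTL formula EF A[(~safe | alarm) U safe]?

Sat(~safe) = {Send, Hold, Req}
Sat(~safe | alarm) = {Send, Hold, Req, Grant}
A[(~safe | alarm) U safe]: least fixpoint, start Z0 = Sat(safe) = {Grant}, add states in Sat(~safe | alarm) with every successor in Z. Already a fixed point.
Sat(A[(~safe | alarm) U safe]) = {Grant}
EF A[(~safe | alarm) U safe]: least fixpoint, start Z0 = {Grant}, add states with some successor in Z. Already a fixed point.
Sat(EF A[(~safe | alarm) U safe]) = {Grant}
Send ∉ Sat(EF A[(~safe | alarm) U safe]) = {Grant}, so the formula does not hold at Send.

No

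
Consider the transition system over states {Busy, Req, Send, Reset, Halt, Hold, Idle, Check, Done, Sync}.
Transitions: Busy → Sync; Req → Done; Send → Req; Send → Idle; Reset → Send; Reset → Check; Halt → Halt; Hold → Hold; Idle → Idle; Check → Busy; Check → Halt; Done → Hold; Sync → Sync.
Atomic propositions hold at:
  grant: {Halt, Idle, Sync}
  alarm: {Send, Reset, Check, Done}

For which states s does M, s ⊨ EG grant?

EG grant: greatest fixpoint, start Z0 = {Halt, Idle, Sync}, keep only states in Sat with some successor in Z. Already a fixed point.
Sat(EG grant) = {Halt, Idle, Sync}

{Halt, Idle, Sync}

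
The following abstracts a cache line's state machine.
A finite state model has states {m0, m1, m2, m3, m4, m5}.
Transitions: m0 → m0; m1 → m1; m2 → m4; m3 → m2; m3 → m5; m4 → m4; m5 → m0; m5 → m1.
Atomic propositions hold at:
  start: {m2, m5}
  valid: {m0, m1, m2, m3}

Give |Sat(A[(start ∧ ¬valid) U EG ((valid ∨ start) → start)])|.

2

Sat(¬valid) = {m4, m5}
Sat(start ∧ ¬valid) = {m5}
Sat(valid ∨ start) = {m0, m1, m2, m3, m5}
Sat((valid ∨ start) → start) = {m2, m4, m5}
EG ((valid ∨ start) → start): greatest fixpoint, start Z0 = {m2, m4, m5}, keep only states in Sat with some successor in Z. Z1 = {m2, m4}; fixed.
Sat(EG ((valid ∨ start) → start)) = {m2, m4}
A[(start ∧ ¬valid) U EG ((valid ∨ start) → start)]: least fixpoint, start Z0 = Sat(EG ((valid ∨ start) → start)) = {m2, m4}, add states in Sat(start ∧ ¬valid) with every successor in Z. Already a fixed point.
Sat(A[(start ∧ ¬valid) U EG ((valid ∨ start) → start)]) = {m2, m4}
|Sat(A[(start ∧ ¬valid) U EG ((valid ∨ start) → start)])| = |{m2, m4}| = 2.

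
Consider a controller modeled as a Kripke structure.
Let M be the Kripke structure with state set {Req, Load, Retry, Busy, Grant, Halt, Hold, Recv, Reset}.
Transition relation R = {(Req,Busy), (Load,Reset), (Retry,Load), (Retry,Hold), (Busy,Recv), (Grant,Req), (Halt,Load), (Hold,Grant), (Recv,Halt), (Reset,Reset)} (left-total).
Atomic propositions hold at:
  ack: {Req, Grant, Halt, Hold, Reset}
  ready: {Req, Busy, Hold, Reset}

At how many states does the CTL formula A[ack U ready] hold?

5

A[ack U ready]: least fixpoint, start Z0 = Sat(ready) = {Req, Busy, Hold, Reset}, add states in Sat(ack) with every successor in Z. Z1 = {Req, Busy, Grant, Hold, Reset}; fixed.
Sat(A[ack U ready]) = {Req, Busy, Grant, Hold, Reset}
|Sat(A[ack U ready])| = |{Req, Busy, Grant, Hold, Reset}| = 5.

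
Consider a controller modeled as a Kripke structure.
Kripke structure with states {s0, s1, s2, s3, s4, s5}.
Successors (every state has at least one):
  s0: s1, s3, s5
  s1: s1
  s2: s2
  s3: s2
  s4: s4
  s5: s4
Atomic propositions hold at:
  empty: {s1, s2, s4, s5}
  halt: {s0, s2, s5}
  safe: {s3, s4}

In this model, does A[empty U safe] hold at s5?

A[empty U safe]: least fixpoint, start Z0 = Sat(safe) = {s3, s4}, add states in Sat(empty) with every successor in Z. Z1 = {s3, s4, s5}; fixed.
Sat(A[empty U safe]) = {s3, s4, s5}
s5 ∈ Sat(A[empty U safe]) = {s3, s4, s5}, so the formula holds at s5.

Yes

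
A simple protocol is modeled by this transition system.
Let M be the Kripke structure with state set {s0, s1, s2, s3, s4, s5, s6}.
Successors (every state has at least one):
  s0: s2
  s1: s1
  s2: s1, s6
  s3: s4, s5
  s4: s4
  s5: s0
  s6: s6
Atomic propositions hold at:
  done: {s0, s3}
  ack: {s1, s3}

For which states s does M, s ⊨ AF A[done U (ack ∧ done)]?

Sat(ack ∧ done) = {s3}
A[done U (ack ∧ done)]: least fixpoint, start Z0 = Sat((ack ∧ done)) = {s3}, add states in Sat(done) with every successor in Z. Already a fixed point.
Sat(A[done U (ack ∧ done)]) = {s3}
AF A[done U (ack ∧ done)]: least fixpoint, start Z0 = {s3}, add states with every successor in Z. Already a fixed point.
Sat(AF A[done U (ack ∧ done)]) = {s3}

{s3}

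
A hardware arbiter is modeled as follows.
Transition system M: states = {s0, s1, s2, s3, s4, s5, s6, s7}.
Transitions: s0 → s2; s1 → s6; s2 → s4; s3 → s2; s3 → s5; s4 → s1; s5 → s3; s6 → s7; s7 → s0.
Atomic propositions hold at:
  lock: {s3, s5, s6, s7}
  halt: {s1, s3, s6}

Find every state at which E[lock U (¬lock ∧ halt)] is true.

Sat(¬lock) = {s0, s1, s2, s4}
Sat(¬lock ∧ halt) = {s1}
E[lock U (¬lock ∧ halt)]: least fixpoint, start Z0 = Sat((¬lock ∧ halt)) = {s1}, add states in Sat(lock) with some successor in Z. Already a fixed point.
Sat(E[lock U (¬lock ∧ halt)]) = {s1}

{s1}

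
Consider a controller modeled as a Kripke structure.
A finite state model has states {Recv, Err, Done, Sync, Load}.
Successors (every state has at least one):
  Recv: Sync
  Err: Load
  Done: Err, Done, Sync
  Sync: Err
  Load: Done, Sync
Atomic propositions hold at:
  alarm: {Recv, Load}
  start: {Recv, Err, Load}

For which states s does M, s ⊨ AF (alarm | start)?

{Recv, Err, Sync, Load}

Sat(alarm | start) = {Recv, Err, Load}
AF (alarm | start): least fixpoint, start Z0 = {Recv, Err, Load}, add states with every successor in Z. Z1 = {Recv, Err, Sync, Load}; fixed.
Sat(AF (alarm | start)) = {Recv, Err, Sync, Load}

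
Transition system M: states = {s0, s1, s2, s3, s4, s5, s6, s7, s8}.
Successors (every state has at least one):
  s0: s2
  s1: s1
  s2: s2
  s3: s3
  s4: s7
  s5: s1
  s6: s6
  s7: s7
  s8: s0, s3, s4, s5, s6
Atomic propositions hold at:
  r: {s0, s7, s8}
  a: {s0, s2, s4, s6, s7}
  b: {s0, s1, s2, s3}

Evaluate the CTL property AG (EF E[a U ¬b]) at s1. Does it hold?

No

Sat(¬b) = {s4, s5, s6, s7, s8}
E[a U ¬b]: least fixpoint, start Z0 = Sat(¬b) = {s4, s5, s6, s7, s8}, add states in Sat(a) with some successor in Z. Already a fixed point.
Sat(E[a U ¬b]) = {s4, s5, s6, s7, s8}
EF E[a U ¬b]: least fixpoint, start Z0 = {s4, s5, s6, s7, s8}, add states with some successor in Z. Already a fixed point.
Sat(EF E[a U ¬b]) = {s4, s5, s6, s7, s8}
AG (EF E[a U ¬b]): greatest fixpoint, start Z0 = {s4, s5, s6, s7, s8}, keep only states in Sat with every successor in Z. Z1 = {s4, s6, s7}; fixed.
Sat(AG (EF E[a U ¬b])) = {s4, s6, s7}
s1 ∉ Sat(AG (EF E[a U ¬b])) = {s4, s6, s7}, so the formula does not hold at s1.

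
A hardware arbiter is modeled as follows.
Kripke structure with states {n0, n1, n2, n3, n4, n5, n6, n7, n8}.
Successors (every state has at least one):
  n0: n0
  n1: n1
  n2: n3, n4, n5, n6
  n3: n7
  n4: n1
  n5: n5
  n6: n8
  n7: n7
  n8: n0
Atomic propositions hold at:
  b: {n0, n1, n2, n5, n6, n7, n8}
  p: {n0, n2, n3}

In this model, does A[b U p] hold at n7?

A[b U p]: least fixpoint, start Z0 = Sat(p) = {n0, n2, n3}, add states in Sat(b) with every successor in Z. Z1 = {n0, n2, n3, n8}; Z2 = {n0, n2, n3, n6, n8}; fixed.
Sat(A[b U p]) = {n0, n2, n3, n6, n8}
n7 ∉ Sat(A[b U p]) = {n0, n2, n3, n6, n8}, so the formula does not hold at n7.

No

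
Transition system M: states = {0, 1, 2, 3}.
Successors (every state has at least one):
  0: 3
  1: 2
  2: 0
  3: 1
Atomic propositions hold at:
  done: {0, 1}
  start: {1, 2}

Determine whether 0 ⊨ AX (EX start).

Yes

Sat(EX start) = {s : some successor in {1, 2}} = {1, 3}
Sat(AX (EX start)) = {s : every successor in {1, 3}} = {0, 3}
0 ∈ Sat(AX (EX start)) = {0, 3}, so the formula holds at 0.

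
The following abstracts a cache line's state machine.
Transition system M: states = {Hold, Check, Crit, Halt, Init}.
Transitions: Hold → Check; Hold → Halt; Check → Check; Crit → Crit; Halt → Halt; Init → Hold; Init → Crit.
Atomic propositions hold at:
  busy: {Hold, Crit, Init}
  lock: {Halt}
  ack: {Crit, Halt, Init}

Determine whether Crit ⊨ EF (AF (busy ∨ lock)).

Yes

Sat(busy ∨ lock) = {Hold, Crit, Halt, Init}
AF (busy ∨ lock): least fixpoint, start Z0 = {Hold, Crit, Halt, Init}, add states with every successor in Z. Already a fixed point.
Sat(AF (busy ∨ lock)) = {Hold, Crit, Halt, Init}
EF (AF (busy ∨ lock)): least fixpoint, start Z0 = {Hold, Crit, Halt, Init}, add states with some successor in Z. Already a fixed point.
Sat(EF (AF (busy ∨ lock))) = {Hold, Crit, Halt, Init}
Crit ∈ Sat(EF (AF (busy ∨ lock))) = {Hold, Crit, Halt, Init}, so the formula holds at Crit.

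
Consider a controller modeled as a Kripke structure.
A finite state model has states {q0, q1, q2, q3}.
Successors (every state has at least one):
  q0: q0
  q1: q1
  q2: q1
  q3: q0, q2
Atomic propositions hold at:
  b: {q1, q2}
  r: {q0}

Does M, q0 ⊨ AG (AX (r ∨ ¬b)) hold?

Sat(¬b) = {q0, q3}
Sat(r ∨ ¬b) = {q0, q3}
Sat(AX (r ∨ ¬b)) = {s : every successor in {q0, q3}} = {q0}
AG (AX (r ∨ ¬b)): greatest fixpoint, start Z0 = {q0}, keep only states in Sat with every successor in Z. Already a fixed point.
Sat(AG (AX (r ∨ ¬b))) = {q0}
q0 ∈ Sat(AG (AX (r ∨ ¬b))) = {q0}, so the formula holds at q0.

Yes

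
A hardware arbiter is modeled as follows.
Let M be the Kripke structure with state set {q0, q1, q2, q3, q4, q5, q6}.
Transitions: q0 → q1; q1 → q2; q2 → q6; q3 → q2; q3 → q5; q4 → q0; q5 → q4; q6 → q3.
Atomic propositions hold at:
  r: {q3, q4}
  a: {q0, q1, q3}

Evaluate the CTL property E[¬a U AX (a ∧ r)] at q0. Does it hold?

Sat(¬a) = {q2, q4, q5, q6}
Sat(a ∧ r) = {q3}
Sat(AX (a ∧ r)) = {s : every successor in {q3}} = {q6}
E[¬a U AX (a ∧ r)]: least fixpoint, start Z0 = Sat(AX (a ∧ r)) = {q6}, add states in Sat(¬a) with some successor in Z. Z1 = {q2, q6}; fixed.
Sat(E[¬a U AX (a ∧ r)]) = {q2, q6}
q0 ∉ Sat(E[¬a U AX (a ∧ r)]) = {q2, q6}, so the formula does not hold at q0.

No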